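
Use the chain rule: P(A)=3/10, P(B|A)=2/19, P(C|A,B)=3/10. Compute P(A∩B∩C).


P(A∩B∩C) = P(A) * P(B|A) * P(C|A∩B)
= 3/10 * 2/19 * 3/10
= 3/95 * 3/10 = 9/950

9/950


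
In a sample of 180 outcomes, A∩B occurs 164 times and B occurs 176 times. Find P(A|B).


P(A|B) = P(A∩B)/P(B) = (164/180)/(176/180) = 164/176 = 41/44

41/44


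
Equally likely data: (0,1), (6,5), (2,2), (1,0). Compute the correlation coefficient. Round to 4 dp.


Cov(X,Y) = 4.0000, Var(X) = 5.1875, Var(Y) = 3.5000
rho = Cov/(sqrt(VarX)*sqrt(VarY)) = 0.9387

0.9387


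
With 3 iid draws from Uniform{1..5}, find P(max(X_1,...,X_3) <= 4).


P(max <= 4) = P(all X_i <= 4) = (P(X_1 <= 4))^3
= (4/5)^3 = 64/125

64/125


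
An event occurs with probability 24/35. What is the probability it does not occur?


P(A') = 1 - P(A) = 1 - 24/35 = 11/35

11/35


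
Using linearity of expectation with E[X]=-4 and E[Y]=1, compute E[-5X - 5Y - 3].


E[-5X - 5Y - 3] = -5*E[X] - 5*E[Y] - 3
= (-5)*(-4) + (-5)*(1) + (-3)
= 20 - 5 - 3 = 12

12


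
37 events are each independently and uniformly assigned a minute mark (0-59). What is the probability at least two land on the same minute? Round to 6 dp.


P(all different) = prod((60-i)/60 for i=0..36) = 0.000001
P(at least one match) = 1 - 0.000001 = 0.999999

0.999999


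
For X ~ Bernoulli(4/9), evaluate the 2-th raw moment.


For Bernoulli: X in {0,1}
E[X^2] = 0^2*(1-4/9) + 1^2*4/9 = 4/9

4/9


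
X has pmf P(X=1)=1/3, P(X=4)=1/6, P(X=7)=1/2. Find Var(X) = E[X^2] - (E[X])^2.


E[X] = 9/2, E[X^2] = 55/2
Var(X) = E[X^2] - (E[X])^2 = 55/2 - (9/2)^2 = 29/4

29/4


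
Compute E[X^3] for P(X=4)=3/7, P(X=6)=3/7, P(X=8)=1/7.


E[X^3] = sum(g(x)*P(x))
= 64*3/7 + 216*3/7 + 512*1/7
= 1352/7

1352/7


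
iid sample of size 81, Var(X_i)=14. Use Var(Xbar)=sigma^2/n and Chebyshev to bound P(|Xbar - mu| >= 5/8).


Var(Xbar) = Var(X)/n = 14/81
Chebyshev: P(|Xbar-mu| >= 5/8) <= Var(Xbar)/(5/8)^2 = (14/81)/(25/64) = 896/2025

896/2025


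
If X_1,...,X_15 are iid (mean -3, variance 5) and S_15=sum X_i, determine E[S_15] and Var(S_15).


E[S_n] = n*mu = 15*-3 = -45
Var(S_n) = n*sigma^2 = 15*5 = 75

E[S_15]=-45, Var(S_15)=75


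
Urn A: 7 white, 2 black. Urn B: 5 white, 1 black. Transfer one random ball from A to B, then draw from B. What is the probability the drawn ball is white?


P(transfer white) = 7/9; P(transfer black) = 2/9
If white transferred: Urn II has 6 white of 7, so P(white|white moved) = 6/7
If black transferred: Urn II has 5 white of 7, so P(white|black moved) = 5/7
By total probability: P(white) = 7/9*6/7 + 2/9*5/7 = 52/63

52/63


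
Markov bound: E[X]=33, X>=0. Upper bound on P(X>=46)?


Markov: P(X >= a) <= E[X]/a
P(X >= 46) <= 33/46

33/46


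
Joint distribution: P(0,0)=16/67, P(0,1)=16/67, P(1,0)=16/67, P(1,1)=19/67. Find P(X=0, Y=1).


Read from table: P(X=0, Y=1) = 16/67

16/67


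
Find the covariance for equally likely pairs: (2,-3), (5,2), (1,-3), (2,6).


E[X]=5/2, E[Y]=1/2, E[XY]=13/4
Cov(X,Y) = E[XY] - E[X]E[Y] = 13/4 - 5/2*1/2 = 2

2


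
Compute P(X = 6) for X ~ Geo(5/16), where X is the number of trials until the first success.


P(X=6) = (1-p)^5 * p = (11/16)^5 * 5/16
= 161051/1048576 * 5/16 = 805255/16777216

805255/16777216


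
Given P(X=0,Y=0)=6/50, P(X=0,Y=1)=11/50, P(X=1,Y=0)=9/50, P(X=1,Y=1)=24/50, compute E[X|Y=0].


P(Y=0) = 15/50
E[X|Y=0] = (0*6 + 1*9)/15 = 9/15 = 3/5

3/5


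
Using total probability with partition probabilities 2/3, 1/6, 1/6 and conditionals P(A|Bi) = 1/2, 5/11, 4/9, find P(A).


P(A) = P(A|B1)P(B1) + P(A|B2)P(B2) + P(A|B3)P(B3)
= 1/2*2/3 + 5/11*1/6 + 4/9*1/6
= 1/3 + 5/66 + 2/27 = 287/594

287/594


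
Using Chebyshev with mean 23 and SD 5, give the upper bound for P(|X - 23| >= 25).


k = 25/5 = 5
Chebyshev: P(|X-mu| >= k*sigma) <= 1/k^2 = 1/5^2 = 1/25

1/25


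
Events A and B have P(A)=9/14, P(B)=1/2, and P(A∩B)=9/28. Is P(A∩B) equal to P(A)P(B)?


P(A)*P(B) = 9/14*1/2 = 9/28
P(A∩B) = 9/28, which equals P(A)P(B), so independent

Yes, A and B are independent


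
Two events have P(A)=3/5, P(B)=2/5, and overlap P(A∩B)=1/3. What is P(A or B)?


P(A∪B) = P(A) + P(B) - P(A∩B)
= 3/5 + 2/5 - 1/3 = 2/3

2/3


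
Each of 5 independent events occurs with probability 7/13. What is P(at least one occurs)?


P(at least one) = 1 - P(none)
P(none) = (1 - 7/13)^5 = (6/13)^5 = 7776/371293
P(at least one) = 1 - 7776/371293 = 363517/371293

363517/371293


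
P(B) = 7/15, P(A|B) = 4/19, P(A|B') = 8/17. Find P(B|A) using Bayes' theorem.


P(A) = P(A|B)P(B) + P(A|B')P(B') = 4/19*7/15 + 8/17*8/15 = 564/1615
P(B|A) = P(A|B)P(B)/P(A) = (28/285)/(564/1615) = 119/423

119/423


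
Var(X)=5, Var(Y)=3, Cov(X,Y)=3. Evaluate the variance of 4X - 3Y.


Var(4X - 3Y) = 4^2*Var(X) + (-3)^2*Var(Y) + 2*4*(-3)*Cov(X,Y)
= 16*5 + 9*3 - 24*3
= 80 + 27 - 72 = 35

35


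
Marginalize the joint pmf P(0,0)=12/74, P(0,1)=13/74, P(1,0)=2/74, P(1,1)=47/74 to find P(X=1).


P(X=1) = P(1,0)+P(1,1) = 2/74 + 47/74 = 49/74

49/74


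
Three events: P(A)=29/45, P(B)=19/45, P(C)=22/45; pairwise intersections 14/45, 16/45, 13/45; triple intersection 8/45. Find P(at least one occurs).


P(A∪B∪C) = P(A)+P(B)+P(C) - P(AB)-P(AC)-P(BC) + P(ABC)
= 29/45+19/45+22/45 - 14/45-16/45-13/45 + 8/45
= 7/9

7/9


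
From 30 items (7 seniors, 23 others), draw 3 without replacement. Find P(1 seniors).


P(X=1) = C(7,1)*C(23,2) / C(30,3)
= 7*253 / 4060
= 1771/4060 = 253/580

253/580


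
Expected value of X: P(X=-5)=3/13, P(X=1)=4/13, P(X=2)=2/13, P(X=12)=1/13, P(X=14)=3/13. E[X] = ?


E[X] = sum(x * P(x))
= -5*3/13 + 1*4/13 + 2*2/13 + 12*1/13 + 14*3/13
= 47/13

47/13


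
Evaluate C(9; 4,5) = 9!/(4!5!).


9! = 362880
Denominator: 4!=24 * 5!=120
Coefficient = 362880 / 2880 = 126

126


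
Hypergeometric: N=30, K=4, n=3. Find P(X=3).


P(X=3) = C(4,3)*C(26,0) / C(30,3)
= 4*1 / 4060
= 4/4060 = 1/1015

1/1015


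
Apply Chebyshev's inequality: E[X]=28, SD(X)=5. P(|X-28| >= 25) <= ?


k = 25/5 = 5
Chebyshev: P(|X-mu| >= k*sigma) <= 1/k^2 = 1/5^2 = 1/25

1/25


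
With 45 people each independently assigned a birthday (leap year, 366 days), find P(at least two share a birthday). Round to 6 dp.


P(all different) = prod((366-i)/366 for i=0..44) = 0.059503
P(at least one match) = 1 - 0.059503 = 0.940497

0.940497


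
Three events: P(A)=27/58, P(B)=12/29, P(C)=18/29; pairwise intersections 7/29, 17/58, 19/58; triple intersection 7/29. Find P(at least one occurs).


P(A∪B∪C) = P(A)+P(B)+P(C) - P(AB)-P(AC)-P(BC) + P(ABC)
= 27/58+12/29+18/29 - 7/29-17/58-19/58 + 7/29
= 51/58

51/58


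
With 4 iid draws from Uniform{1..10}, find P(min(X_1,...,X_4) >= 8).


P(min >= 8) = P(all X_i >= 8) = (P(X_1 >= 8))^4
= (3/10)^4 = 81/10000

81/10000


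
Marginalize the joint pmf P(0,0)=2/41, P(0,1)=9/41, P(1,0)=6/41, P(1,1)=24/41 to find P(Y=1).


P(Y=1) = P(0,1)+P(1,1) = 9/41 + 24/41 = 33/41

33/41


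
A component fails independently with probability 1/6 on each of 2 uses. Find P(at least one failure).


P(at least one) = 1 - P(none)
P(none) = (1 - 1/6)^2 = (5/6)^2 = 25/36
P(at least one) = 1 - 25/36 = 11/36

11/36


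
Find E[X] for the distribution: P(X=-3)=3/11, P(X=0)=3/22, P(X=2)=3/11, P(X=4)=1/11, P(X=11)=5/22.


E[X] = sum(x * P(x))
= -3*3/11 + 0*3/22 + 2*3/11 + 4*1/11 + 11*5/22
= 57/22

57/22


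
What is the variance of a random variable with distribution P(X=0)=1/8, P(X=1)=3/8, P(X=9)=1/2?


E[X] = 39/8, E[X^2] = 327/8
Var(X) = E[X^2] - (E[X])^2 = 327/8 - (39/8)^2 = 1095/64

1095/64


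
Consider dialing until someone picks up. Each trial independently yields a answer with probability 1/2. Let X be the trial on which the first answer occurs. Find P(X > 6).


P(X > 6) = P(first 6 trials all fail) = (1-p)^6 = (1/2)^6 = 1/64

1/64


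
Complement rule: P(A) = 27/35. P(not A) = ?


P(A') = 1 - P(A) = 1 - 27/35 = 8/35

8/35


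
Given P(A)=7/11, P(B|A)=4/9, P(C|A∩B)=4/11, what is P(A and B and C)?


P(A∩B∩C) = P(A) * P(B|A) * P(C|A∩B)
= 7/11 * 4/9 * 4/11
= 28/99 * 4/11 = 112/1089

112/1089


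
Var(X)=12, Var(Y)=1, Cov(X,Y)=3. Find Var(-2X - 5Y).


Var(-2X - 5Y) = (-2)^2*Var(X) + (-5)^2*Var(Y) + 2*(-2)*(-5)*Cov(X,Y)
= 4*12 + 25*1 + 20*3
= 48 + 25 + 60 = 133

133


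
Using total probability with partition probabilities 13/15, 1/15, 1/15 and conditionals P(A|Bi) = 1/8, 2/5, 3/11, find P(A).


P(A) = P(A|B1)P(B1) + P(A|B2)P(B2) + P(A|B3)P(B3)
= 1/8*13/15 + 2/5*1/15 + 3/11*1/15
= 13/120 + 2/75 + 1/55 = 337/2200

337/2200


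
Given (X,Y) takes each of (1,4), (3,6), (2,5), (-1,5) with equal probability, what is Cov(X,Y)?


E[X]=5/4, E[Y]=5, E[XY]=27/4
Cov(X,Y) = E[XY] - E[X]E[Y] = 27/4 - 5/4*5 = 1/2

1/2


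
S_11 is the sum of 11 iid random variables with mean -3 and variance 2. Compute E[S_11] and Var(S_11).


E[S_n] = n*mu = 11*-3 = -33
Var(S_n) = n*sigma^2 = 11*2 = 22

E[S_11]=-33, Var(S_11)=22


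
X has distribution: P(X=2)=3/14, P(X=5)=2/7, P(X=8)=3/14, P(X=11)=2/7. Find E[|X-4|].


E[|X-4|] = sum(g(x)*P(x))
= 2*3/14 + 1*2/7 + 4*3/14 + 7*2/7
= 25/7

25/7


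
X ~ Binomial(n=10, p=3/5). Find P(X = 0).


P(X=0) = C(10,0) * p^0 * (1-p)^10
= 1 * 1 * 1024/9765625
= 1024/9765625

1024/9765625


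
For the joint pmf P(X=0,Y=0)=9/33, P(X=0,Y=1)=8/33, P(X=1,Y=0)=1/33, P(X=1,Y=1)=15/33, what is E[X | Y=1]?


P(Y=1) = 23/33
E[X|Y=1] = (0*8 + 1*15)/23 = 15/23

15/23


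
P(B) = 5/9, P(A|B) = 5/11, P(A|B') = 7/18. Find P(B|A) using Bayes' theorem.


P(A) = P(A|B)P(B) + P(A|B')P(B') = 5/11*5/9 + 7/18*4/9 = 379/891
P(B|A) = P(A|B)P(B)/P(A) = (25/99)/(379/891) = 225/379

225/379


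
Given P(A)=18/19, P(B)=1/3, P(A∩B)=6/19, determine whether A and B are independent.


P(A)*P(B) = 18/19*1/3 = 6/19
P(A∩B) = 6/19, which equals P(A)P(B), so independent

Yes, A and B are independent


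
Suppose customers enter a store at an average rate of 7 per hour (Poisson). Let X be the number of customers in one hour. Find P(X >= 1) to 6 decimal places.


P(X>=1) = 1 - P(X<=0) = 1 - (e^(-7)*7^0/0!)
≈ 1 - 0.0009118820 = 0.9990881180
≈ 0.999088

0.999088


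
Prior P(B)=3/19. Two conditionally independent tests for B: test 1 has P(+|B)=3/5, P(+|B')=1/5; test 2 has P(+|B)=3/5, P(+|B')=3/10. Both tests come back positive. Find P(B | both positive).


After test 1: P(+) = 3/5*3/19 + 1/5*16/19 = 5/19
P(B|+) = (9/95)/(5/19) = 9/25
After test 2 (use post1 as new prior): P(+) = 3/5*9/25 + 3/10*16/25 = 51/125
P(B|+,+) = (27/125)/(51/125) = 9/17

9/17


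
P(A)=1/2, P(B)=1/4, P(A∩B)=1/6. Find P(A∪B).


P(A∪B) = P(A) + P(B) - P(A∩B)
= 1/2 + 1/4 - 1/6 = 7/12

7/12


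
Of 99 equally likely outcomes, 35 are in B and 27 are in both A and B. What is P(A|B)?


P(A|B) = P(A∩B)/P(B) = (27/99)/(35/99) = 27/35

27/35


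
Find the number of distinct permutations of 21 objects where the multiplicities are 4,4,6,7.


21! = 51090942171709440000
Denominator: 4!=24 * 4!=24 * 6!=720 * 7!=5040
Coefficient = 51090942171709440000 / 2090188800 = 24443218800

24443218800


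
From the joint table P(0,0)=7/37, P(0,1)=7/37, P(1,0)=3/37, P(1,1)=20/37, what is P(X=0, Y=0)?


Read from table: P(X=0, Y=0) = 7/37

7/37


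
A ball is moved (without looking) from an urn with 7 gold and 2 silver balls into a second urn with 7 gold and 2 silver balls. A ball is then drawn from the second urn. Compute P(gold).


P(transfer gold) = 7/9; P(transfer silver) = 2/9
If gold transferred: Urn II has 8 gold of 10, so P(gold|gold moved) = 4/5
If silver transferred: Urn II has 7 gold of 10, so P(gold|silver moved) = 7/10
By total probability: P(gold) = 7/9*4/5 + 2/9*7/10 = 7/9

7/9


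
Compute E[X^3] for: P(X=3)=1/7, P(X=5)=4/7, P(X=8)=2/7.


E[X^3] = sum(x^3 * P(x))
= 27*1/7 + 125*4/7 + 512*2/7
= 1551/7

1551/7


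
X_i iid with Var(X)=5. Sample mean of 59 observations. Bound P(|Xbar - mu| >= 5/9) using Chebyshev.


Var(Xbar) = Var(X)/n = 5/59
Chebyshev: P(|Xbar-mu| >= 5/9) <= Var(Xbar)/(5/9)^2 = (5/59)/(25/81) = 81/295

81/295


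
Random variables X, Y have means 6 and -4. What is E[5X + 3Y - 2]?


E[5X + 3Y - 2] = 5*E[X] + 3*E[Y] - 2
= (5)*(6) + (3)*(-4) + (-2)
= 30 - 12 - 2 = 16

16


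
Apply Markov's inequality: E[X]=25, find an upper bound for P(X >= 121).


Markov: P(X >= a) <= E[X]/a
P(X >= 121) <= 25/121

25/121


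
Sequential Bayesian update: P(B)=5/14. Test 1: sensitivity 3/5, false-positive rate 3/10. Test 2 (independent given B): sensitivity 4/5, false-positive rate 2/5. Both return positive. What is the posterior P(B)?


After test 1: P(+) = 3/5*5/14 + 3/10*9/14 = 57/140
P(B|+) = (3/14)/(57/140) = 10/19
After test 2 (use post1 as new prior): P(+) = 4/5*10/19 + 2/5*9/19 = 58/95
P(B|+,+) = (8/19)/(58/95) = 20/29

20/29


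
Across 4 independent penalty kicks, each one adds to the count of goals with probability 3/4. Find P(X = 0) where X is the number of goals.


P(X=0) = C(4,0) * p^0 * (1-p)^4
= 1 * 1 * 1/256
= 1/256

1/256


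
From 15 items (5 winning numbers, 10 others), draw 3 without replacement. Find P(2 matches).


P(X=2) = C(5,2)*C(10,1) / C(15,3)
= 10*10 / 455
= 100/455 = 20/91

20/91


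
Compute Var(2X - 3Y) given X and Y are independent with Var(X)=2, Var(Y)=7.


Independence => Cov(X,Y)=0
Var(2X - 3Y) = 2^2*Var(X) + (-3)^2*Var(Y)
= 4*2 + 9*7 = 71

71


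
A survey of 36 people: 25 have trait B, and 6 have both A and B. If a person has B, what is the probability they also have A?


P(A|B) = P(A∩B)/P(B) = (6/36)/(25/36) = 6/25

6/25


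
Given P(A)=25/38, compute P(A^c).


P(A') = 1 - P(A) = 1 - 25/38 = 13/38

13/38


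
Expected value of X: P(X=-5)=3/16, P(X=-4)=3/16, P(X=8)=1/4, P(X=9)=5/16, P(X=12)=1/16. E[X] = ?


E[X] = sum(x * P(x))
= -5*3/16 - 4*3/16 + 8*1/4 + 9*5/16 + 12*1/16
= 31/8

31/8


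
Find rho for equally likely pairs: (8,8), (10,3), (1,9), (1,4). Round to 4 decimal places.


Cov(X,Y) = -3.2500, Var(X) = 16.5000, Var(Y) = 6.5000
rho = Cov/(sqrt(VarX)*sqrt(VarY)) = -0.3138

-0.3138


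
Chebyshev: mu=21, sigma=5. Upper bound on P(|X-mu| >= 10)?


k = 10/5 = 2
Chebyshev: P(|X-mu| >= k*sigma) <= 1/k^2 = 1/2^2 = 1/4

1/4


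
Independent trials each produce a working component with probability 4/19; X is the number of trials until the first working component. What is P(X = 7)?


P(X=7) = (1-p)^6 * p = (15/19)^6 * 4/19
= 11390625/47045881 * 4/19 = 45562500/893871739

45562500/893871739


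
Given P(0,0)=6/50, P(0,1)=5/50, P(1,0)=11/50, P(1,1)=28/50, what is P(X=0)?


P(X=0) = P(0,0)+P(0,1) = 6/50 + 5/50 = 11/50

11/50


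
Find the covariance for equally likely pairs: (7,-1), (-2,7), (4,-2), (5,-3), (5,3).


E[X]=19/5, E[Y]=4/5, E[XY]=-29/5
Cov(X,Y) = E[XY] - E[X]E[Y] = -29/5 - 19/5*4/5 = -221/25

-221/25


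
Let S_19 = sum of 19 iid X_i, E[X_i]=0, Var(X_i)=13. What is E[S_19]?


E[S_n] = n*E[X_1] = 19*0 = 0

0


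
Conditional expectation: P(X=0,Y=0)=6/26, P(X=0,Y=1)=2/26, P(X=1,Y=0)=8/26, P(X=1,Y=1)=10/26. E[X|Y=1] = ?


P(Y=1) = 12/26
E[X|Y=1] = (0*2 + 1*10)/12 = 10/12 = 5/6

5/6


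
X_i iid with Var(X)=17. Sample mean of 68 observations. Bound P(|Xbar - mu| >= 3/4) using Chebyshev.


Var(Xbar) = Var(X)/n = 17/68
Chebyshev: P(|Xbar-mu| >= 3/4) <= Var(Xbar)/(3/4)^2 = (1/4)/(9/16) = 4/9

4/9


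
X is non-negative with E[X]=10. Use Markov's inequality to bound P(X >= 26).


Markov: P(X >= a) <= E[X]/a
P(X >= 26) <= 10/26 = 5/13

5/13


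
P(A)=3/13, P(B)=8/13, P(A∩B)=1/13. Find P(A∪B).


P(A∪B) = P(A) + P(B) - P(A∩B)
= 3/13 + 8/13 - 1/13 = 10/13

10/13


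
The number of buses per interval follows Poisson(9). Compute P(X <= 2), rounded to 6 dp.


P(X<=2) = e^(-9)*9^0/0! + e^(-9)*9^1/1! + e^(-9)*9^2/2!
≈ 0.0001234098 + 0.0011106882 + 0.0049980971
= 0.0062321951
≈ 0.006232

0.006232


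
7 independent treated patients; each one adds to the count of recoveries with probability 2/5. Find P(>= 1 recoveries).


P(at least one) = 1 - P(none)
P(none) = (1 - 2/5)^7 = (3/5)^7 = 2187/78125
P(at least one) = 1 - 2187/78125 = 75938/78125

75938/78125


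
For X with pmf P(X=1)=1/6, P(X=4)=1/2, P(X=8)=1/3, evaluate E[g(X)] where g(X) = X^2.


E[X^2] = sum(g(x)*P(x))
= 1*1/6 + 16*1/2 + 64*1/3
= 59/2

59/2


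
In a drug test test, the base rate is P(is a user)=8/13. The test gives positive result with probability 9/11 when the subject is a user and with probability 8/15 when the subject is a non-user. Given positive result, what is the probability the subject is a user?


P(A) = P(A|B)P(B) + P(A|B')P(B') = 9/11*8/13 + 8/15*5/13 = 304/429
P(B|A) = P(A|B)P(B)/P(A) = (72/143)/(304/429) = 27/38

27/38


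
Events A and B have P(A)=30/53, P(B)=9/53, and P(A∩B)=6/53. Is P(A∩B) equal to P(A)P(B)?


P(A)*P(B) = 30/53*9/53 = 270/2809
P(A∩B) = 6/53 != 270/2809, so not independent

No, A and B are not independent


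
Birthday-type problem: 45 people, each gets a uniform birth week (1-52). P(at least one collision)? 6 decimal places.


P(all different) = prod((52-i)/52 for i=0..44) = 0.000000
P(at least one match) = 1 - 0.000000 = 1.000000

1.000000


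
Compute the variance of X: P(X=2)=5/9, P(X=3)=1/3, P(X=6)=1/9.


E[X] = 25/9, E[X^2] = 83/9
Var(X) = E[X^2] - (E[X])^2 = 83/9 - (25/9)^2 = 122/81

122/81


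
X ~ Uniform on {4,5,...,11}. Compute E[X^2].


E[X^2] = (1/8) * sum(x^2 for x=4..11)
= 492/8 = 123/2

123/2


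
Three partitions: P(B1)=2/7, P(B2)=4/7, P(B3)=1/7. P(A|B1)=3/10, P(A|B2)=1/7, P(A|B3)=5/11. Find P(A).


P(A) = P(A|B1)P(B1) + P(A|B2)P(B2) + P(A|B3)P(B3)
= 3/10*2/7 + 1/7*4/7 + 5/11*1/7
= 3/35 + 4/49 + 5/77 = 626/2695

626/2695


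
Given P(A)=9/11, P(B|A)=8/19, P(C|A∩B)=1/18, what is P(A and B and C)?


P(A∩B∩C) = P(A) * P(B|A) * P(C|A∩B)
= 9/11 * 8/19 * 1/18
= 72/209 * 1/18 = 4/209

4/209


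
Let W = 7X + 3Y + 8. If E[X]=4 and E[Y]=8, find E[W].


E[7X + 3Y + 8] = 7*E[X] + 3*E[Y] + 8
= (7)*(4) + (3)*(8) + (8)
= 28 + 24 + 8 = 60

60


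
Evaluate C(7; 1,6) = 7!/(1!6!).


7! = 5040
Denominator: 1!=1 * 6!=720
Coefficient = 5040 / 720 = 7

7


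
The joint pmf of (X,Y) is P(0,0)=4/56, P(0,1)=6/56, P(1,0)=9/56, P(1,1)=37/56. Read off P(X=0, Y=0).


Read from table: P(X=0, Y=0) = 4/56 = 1/14

1/14


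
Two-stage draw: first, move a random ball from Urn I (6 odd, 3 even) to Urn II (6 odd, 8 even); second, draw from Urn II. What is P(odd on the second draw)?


P(transfer odd) = 6/9 = 2/3; P(transfer even) = 1/3
If odd transferred: Urn II has 7 odd of 15, so P(odd|odd moved) = 7/15
If even transferred: Urn II has 6 odd of 15, so P(odd|even moved) = 2/5
By total probability: P(odd) = 2/3*7/15 + 1/3*2/5 = 4/9

4/9


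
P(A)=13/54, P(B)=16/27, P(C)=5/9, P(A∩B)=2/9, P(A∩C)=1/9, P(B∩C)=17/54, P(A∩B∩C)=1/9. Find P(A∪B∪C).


P(A∪B∪C) = P(A)+P(B)+P(C) - P(AB)-P(AC)-P(BC) + P(ABC)
= 13/54+16/27+5/9 - 2/9-1/9-17/54 + 1/9
= 23/27

23/27


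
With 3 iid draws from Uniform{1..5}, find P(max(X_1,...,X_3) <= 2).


P(max <= 2) = P(all X_i <= 2) = (P(X_1 <= 2))^3
= (2/5)^3 = 8/125

8/125


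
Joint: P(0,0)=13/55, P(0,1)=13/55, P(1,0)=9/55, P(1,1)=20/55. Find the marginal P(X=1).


P(X=1) = P(1,0)+P(1,1) = 9/55 + 20/55 = 29/55

29/55


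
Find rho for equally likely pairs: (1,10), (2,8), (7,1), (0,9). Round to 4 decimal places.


Cov(X,Y) = -9.2500, Var(X) = 7.2500, Var(Y) = 12.5000
rho = Cov/(sqrt(VarX)*sqrt(VarY)) = -0.9717

-0.9717


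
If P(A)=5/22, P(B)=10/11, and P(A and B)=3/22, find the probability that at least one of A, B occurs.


P(A∪B) = P(A) + P(B) - P(A∩B)
= 5/22 + 10/11 - 3/22 = 1

1


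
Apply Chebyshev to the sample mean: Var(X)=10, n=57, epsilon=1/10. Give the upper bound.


Var(Xbar) = Var(X)/n = 10/57
Chebyshev: P(|Xbar-mu| >= 1/10) <= Var(Xbar)/(1/10)^2 = (10/57)/(1/100) = 1000/57
Bound exceeds 1, so trivial bound: 1

1


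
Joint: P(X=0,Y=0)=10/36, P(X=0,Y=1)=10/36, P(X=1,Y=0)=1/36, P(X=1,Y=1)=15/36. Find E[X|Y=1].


P(Y=1) = 25/36
E[X|Y=1] = (0*10 + 1*15)/25 = 15/25 = 3/5

3/5


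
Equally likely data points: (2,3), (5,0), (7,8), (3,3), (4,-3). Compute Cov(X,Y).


E[X]=21/5, E[Y]=11/5, E[XY]=59/5
Cov(X,Y) = E[XY] - E[X]E[Y] = 59/5 - 21/5*11/5 = 64/25

64/25


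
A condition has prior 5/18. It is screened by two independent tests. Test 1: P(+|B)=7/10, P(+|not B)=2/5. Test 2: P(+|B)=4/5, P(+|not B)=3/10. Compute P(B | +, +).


After test 1: P(+) = 7/10*5/18 + 2/5*13/18 = 29/60
P(B|+) = (7/36)/(29/60) = 35/87
After test 2 (use post1 as new prior): P(+) = 4/5*35/87 + 3/10*52/87 = 218/435
P(B|+,+) = (28/87)/(218/435) = 70/109

70/109


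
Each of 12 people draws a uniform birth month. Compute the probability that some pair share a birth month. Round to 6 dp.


P(all different) = prod((12-i)/12 for i=0..11) = 0.000054
P(at least one match) = 1 - 0.000054 = 0.999946

0.999946


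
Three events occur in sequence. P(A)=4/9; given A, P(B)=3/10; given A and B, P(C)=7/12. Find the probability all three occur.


P(A∩B∩C) = P(A) * P(B|A) * P(C|A∩B)
= 4/9 * 3/10 * 7/12
= 2/15 * 7/12 = 7/90

7/90


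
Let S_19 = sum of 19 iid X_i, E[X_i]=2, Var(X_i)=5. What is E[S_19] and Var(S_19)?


E[S_n] = n*mu = 19*2 = 38
Var(S_n) = n*sigma^2 = 19*5 = 95

E[S_19]=38, Var(S_19)=95


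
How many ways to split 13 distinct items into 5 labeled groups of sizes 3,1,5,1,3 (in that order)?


13! = 6227020800
Denominator: 3!=6 * 1!=1 * 5!=120 * 1!=1 * 3!=6
Coefficient = 6227020800 / 4320 = 1441440

1441440


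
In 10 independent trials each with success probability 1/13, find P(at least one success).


P(at least one) = 1 - P(none)
P(none) = (1 - 1/13)^10 = (12/13)^10 = 61917364224/137858491849
P(at least one) = 1 - 61917364224/137858491849 = 75941127625/137858491849

75941127625/137858491849


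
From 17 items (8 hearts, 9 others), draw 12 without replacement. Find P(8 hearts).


P(X=8) = C(8,8)*C(9,4) / C(17,12)
= 1*126 / 6188
= 126/6188 = 9/442

9/442


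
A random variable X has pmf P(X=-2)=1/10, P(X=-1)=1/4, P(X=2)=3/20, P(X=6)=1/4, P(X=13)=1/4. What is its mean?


E[X] = sum(x * P(x))
= -2*1/10 - 1*1/4 + 2*3/20 + 6*1/4 + 13*1/4
= 23/5

23/5


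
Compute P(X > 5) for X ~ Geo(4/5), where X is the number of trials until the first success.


P(X > 5) = P(first 5 trials all fail) = (1-p)^5 = (1/5)^5 = 1/3125

1/3125


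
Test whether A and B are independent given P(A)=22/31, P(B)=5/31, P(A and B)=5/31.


P(A)*P(B) = 22/31*5/31 = 110/961
P(A∩B) = 5/31 != 110/961, so not independent

No, A and B are not independent


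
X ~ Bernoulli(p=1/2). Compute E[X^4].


For Bernoulli: X in {0,1}
E[X^4] = 0^4*(1-1/2) + 1^4*1/2 = 1/2

1/2


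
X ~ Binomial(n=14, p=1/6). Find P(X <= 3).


P(X<=3) = P(X=0) + P(X=1) + P(X=2) + P(X=3)
= 6103515625/78364164096 + 8544921875/39182082048 + 22216796875/78364164096 + 4443359375/19591041024
= 31591796875/39182082048

31591796875/39182082048


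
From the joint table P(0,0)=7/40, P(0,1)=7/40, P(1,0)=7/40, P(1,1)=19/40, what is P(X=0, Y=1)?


Read from table: P(X=0, Y=1) = 7/40

7/40


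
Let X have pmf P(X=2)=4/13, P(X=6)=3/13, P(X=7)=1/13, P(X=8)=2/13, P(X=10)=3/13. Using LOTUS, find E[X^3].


E[X^3] = sum(g(x)*P(x))
= 8*4/13 + 216*3/13 + 343*1/13 + 512*2/13 + 1000*3/13
= 5047/13

5047/13


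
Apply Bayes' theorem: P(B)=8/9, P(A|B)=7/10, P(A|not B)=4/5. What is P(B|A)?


P(A) = P(A|B)P(B) + P(A|B')P(B') = 7/10*8/9 + 4/5*1/9 = 32/45
P(B|A) = P(A|B)P(B)/P(A) = (28/45)/(32/45) = 7/8

7/8


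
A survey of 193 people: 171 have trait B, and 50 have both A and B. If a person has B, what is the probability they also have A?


P(A|B) = P(A∩B)/P(B) = (50/193)/(171/193) = 50/171

50/171


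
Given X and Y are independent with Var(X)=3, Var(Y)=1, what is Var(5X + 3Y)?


Independence => Cov(X,Y)=0
Var(5X + 3Y) = 5^2*Var(X) + 3^2*Var(Y)
= 25*3 + 9*1 = 84

84


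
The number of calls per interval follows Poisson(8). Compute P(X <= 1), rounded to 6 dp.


P(X<=1) = e^(-8)*8^0/0! + e^(-8)*8^1/1!
≈ 0.0003354626 + 0.0026837010
= 0.0030191636
≈ 0.003019

0.003019


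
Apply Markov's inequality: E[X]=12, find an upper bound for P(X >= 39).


Markov: P(X >= a) <= E[X]/a
P(X >= 39) <= 12/39 = 4/13

4/13


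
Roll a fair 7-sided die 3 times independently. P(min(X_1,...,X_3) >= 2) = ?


P(min >= 2) = P(all X_i >= 2) = (P(X_1 >= 2))^3
= (6/7)^3 = 216/343

216/343


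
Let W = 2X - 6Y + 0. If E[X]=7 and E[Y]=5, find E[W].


E[2X - 6Y + 0] = 2*E[X] - 6*E[Y] + 0
= (2)*(7) + (-6)*(5) + (0)
= 14 - 30 + 0 = -16

-16


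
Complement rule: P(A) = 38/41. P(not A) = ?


P(A') = 1 - P(A) = 1 - 38/41 = 3/41

3/41


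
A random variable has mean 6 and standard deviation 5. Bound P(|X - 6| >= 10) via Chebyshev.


k = 10/5 = 2
Chebyshev: P(|X-mu| >= k*sigma) <= 1/k^2 = 1/2^2 = 1/4

1/4


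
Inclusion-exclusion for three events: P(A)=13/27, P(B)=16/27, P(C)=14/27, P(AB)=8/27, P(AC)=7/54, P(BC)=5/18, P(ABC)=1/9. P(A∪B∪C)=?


P(A∪B∪C) = P(A)+P(B)+P(C) - P(AB)-P(AC)-P(BC) + P(ABC)
= 13/27+16/27+14/27 - 8/27-7/54-5/18 + 1/9
= 1

1


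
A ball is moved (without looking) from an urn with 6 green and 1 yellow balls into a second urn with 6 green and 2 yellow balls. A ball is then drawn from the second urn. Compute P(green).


P(transfer green) = 6/7; P(transfer yellow) = 1/7
If green transferred: Urn II has 7 green of 9, so P(green|green moved) = 7/9
If yellow transferred: Urn II has 6 green of 9, so P(green|yellow moved) = 2/3
By total probability: P(green) = 6/7*7/9 + 1/7*2/3 = 16/21

16/21


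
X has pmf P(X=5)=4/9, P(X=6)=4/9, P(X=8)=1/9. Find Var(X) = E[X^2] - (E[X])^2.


E[X] = 52/9, E[X^2] = 308/9
Var(X) = E[X^2] - (E[X])^2 = 308/9 - (52/9)^2 = 68/81

68/81


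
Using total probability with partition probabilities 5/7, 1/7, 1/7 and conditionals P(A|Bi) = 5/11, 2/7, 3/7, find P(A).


P(A) = P(A|B1)P(B1) + P(A|B2)P(B2) + P(A|B3)P(B3)
= 5/11*5/7 + 2/7*1/7 + 3/7*1/7
= 25/77 + 2/49 + 3/49 = 230/539

230/539


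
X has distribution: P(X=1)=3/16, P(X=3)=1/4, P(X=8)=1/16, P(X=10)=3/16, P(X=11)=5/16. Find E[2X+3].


E[2X+3] = sum(g(x)*P(x))
= 5*3/16 + 9*1/4 + 19*1/16 + 23*3/16 + 25*5/16
= 33/2

33/2


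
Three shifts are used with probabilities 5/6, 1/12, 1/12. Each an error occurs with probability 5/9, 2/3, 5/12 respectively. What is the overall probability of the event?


P(A) = P(A|B1)P(B1) + P(A|B2)P(B2) + P(A|B3)P(B3)
= 5/9*5/6 + 2/3*1/12 + 5/12*1/12
= 25/54 + 1/18 + 5/144 = 239/432

239/432


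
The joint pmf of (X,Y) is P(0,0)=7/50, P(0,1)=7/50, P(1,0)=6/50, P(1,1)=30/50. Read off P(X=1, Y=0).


Read from table: P(X=1, Y=0) = 6/50 = 3/25

3/25


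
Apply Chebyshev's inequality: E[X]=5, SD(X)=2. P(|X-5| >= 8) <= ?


k = 8/2 = 4
Chebyshev: P(|X-mu| >= k*sigma) <= 1/k^2 = 1/4^2 = 1/16

1/16


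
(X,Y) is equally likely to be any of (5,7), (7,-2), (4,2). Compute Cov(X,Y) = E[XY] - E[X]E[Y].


E[X]=16/3, E[Y]=7/3, E[XY]=29/3
Cov(X,Y) = E[XY] - E[X]E[Y] = 29/3 - 16/3*7/3 = -25/9

-25/9


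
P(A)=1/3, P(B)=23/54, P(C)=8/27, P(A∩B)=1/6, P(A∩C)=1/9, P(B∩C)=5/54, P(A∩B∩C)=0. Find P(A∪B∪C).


P(A∪B∪C) = P(A)+P(B)+P(C) - P(AB)-P(AC)-P(BC) + P(ABC)
= 1/3+23/54+8/27 - 1/6-1/9-5/54 + 0
= 37/54

37/54


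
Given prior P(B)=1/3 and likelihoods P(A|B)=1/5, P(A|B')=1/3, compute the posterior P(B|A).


P(A) = P(A|B)P(B) + P(A|B')P(B') = 1/5*1/3 + 1/3*2/3 = 13/45
P(B|A) = P(A|B)P(B)/P(A) = (1/15)/(13/45) = 3/13

3/13


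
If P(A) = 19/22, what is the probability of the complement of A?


P(A') = 1 - P(A) = 1 - 19/22 = 3/22

3/22


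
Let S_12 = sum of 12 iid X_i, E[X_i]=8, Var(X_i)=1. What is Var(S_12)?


By independence, Var(S_n) = n*Var(X_1) = 12*1 = 12

12


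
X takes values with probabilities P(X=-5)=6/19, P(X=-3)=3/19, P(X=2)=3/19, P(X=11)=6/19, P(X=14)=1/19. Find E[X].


E[X] = sum(x * P(x))
= -5*6/19 - 3*3/19 + 2*3/19 + 11*6/19 + 14*1/19
= 47/19

47/19


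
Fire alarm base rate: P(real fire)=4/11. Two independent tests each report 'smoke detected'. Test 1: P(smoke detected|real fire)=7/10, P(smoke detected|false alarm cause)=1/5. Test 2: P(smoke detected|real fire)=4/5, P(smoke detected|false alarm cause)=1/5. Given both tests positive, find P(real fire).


After test 1: P(+) = 7/10*4/11 + 1/5*7/11 = 21/55
P(B|+) = (14/55)/(21/55) = 2/3
After test 2 (use post1 as new prior): P(+) = 4/5*2/3 + 1/5*1/3 = 3/5
P(B|+,+) = (8/15)/(3/5) = 8/9

8/9


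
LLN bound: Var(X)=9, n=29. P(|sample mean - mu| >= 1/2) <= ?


Var(Xbar) = Var(X)/n = 9/29
Chebyshev: P(|Xbar-mu| >= 1/2) <= Var(Xbar)/(1/2)^2 = (9/29)/(1/4) = 36/29
Bound exceeds 1, so trivial bound: 1

1


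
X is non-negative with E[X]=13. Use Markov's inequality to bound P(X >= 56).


Markov: P(X >= a) <= E[X]/a
P(X >= 56) <= 13/56

13/56


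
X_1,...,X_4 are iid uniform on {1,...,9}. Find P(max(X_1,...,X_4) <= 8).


P(max <= 8) = P(all X_i <= 8) = (P(X_1 <= 8))^4
= (8/9)^4 = 4096/6561

4096/6561


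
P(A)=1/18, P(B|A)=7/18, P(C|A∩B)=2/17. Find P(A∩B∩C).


P(A∩B∩C) = P(A) * P(B|A) * P(C|A∩B)
= 1/18 * 7/18 * 2/17
= 7/324 * 2/17 = 7/2754

7/2754


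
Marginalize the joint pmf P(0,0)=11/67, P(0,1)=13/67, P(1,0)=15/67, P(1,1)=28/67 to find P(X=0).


P(X=0) = P(0,0)+P(0,1) = 11/67 + 13/67 = 24/67

24/67


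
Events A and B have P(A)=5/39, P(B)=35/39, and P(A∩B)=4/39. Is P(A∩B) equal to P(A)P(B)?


P(A)*P(B) = 5/39*35/39 = 175/1521
P(A∩B) = 4/39 != 175/1521, so not independent

No, A and B are not independent


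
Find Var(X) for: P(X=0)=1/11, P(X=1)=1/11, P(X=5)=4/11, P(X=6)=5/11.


E[X] = 51/11, E[X^2] = 281/11
Var(X) = E[X^2] - (E[X])^2 = 281/11 - (51/11)^2 = 490/121

490/121


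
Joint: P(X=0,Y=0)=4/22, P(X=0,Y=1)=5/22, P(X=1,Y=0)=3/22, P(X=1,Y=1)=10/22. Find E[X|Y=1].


P(Y=1) = 15/22
E[X|Y=1] = (0*5 + 1*10)/15 = 10/15 = 2/3

2/3


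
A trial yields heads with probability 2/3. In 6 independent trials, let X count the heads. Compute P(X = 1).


P(X=1) = C(6,1) * p^1 * (1-p)^5
= 6 * 2/3 * 1/243
= 4/243

4/243


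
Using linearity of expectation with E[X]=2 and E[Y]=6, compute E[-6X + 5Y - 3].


E[-6X + 5Y - 3] = -6*E[X] + 5*E[Y] - 3
= (-6)*(2) + (5)*(6) + (-3)
= -12 + 30 - 3 = 15

15


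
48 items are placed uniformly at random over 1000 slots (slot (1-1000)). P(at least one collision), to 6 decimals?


P(all different) = prod((1000-i)/1000 for i=0..47) = 0.317812
P(at least one match) = 1 - 0.317812 = 0.682188

0.682188


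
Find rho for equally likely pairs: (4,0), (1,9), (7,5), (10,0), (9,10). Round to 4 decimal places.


Cov(X,Y) = -2.9600, Var(X) = 10.9600, Var(Y) = 18.1600
rho = Cov/(sqrt(VarX)*sqrt(VarY)) = -0.2098

-0.2098


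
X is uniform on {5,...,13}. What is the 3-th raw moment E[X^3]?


E[X^3] = (1/9) * sum(x^3 for x=5..13)
= 8181/9 = 909

909


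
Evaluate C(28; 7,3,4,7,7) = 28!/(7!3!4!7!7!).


28! = 304888344611713860501504000000
Denominator: 7!=5040 * 3!=6 * 4!=24 * 7!=5040 * 7!=5040
Coefficient = 304888344611713860501504000000 / 18435465216000 = 16538142164544000

16538142164544000


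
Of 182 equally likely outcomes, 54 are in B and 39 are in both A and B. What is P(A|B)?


P(A|B) = P(A∩B)/P(B) = (39/182)/(54/182) = 39/54 = 13/18

13/18


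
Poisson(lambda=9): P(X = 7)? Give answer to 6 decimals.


P(X=7) = e^(-9) * 9^7 / 7!
≈ 0.0001234098041 * 4782969 / 5040
≈ 0.117116

0.117116


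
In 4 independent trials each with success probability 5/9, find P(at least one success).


P(at least one) = 1 - P(none)
P(none) = (1 - 5/9)^4 = (4/9)^4 = 256/6561
P(at least one) = 1 - 256/6561 = 6305/6561

6305/6561


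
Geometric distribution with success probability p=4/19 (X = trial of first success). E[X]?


For geometric (trials until first success), E[X] = 1/p = 1/(4/19) = 19/4

19/4


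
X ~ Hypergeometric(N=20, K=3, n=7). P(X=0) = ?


P(X=0) = C(3,0)*C(17,7) / C(20,7)
= 1*19448 / 77520
= 19448/77520 = 143/570

143/570


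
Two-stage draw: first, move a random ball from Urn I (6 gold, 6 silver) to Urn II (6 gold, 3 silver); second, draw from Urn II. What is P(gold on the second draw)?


P(transfer gold) = 6/12 = 1/2; P(transfer silver) = 1/2
If gold transferred: Urn II has 7 gold of 10, so P(gold|gold moved) = 7/10
If silver transferred: Urn II has 6 gold of 10, so P(gold|silver moved) = 3/5
By total probability: P(gold) = 1/2*7/10 + 1/2*3/5 = 13/20

13/20


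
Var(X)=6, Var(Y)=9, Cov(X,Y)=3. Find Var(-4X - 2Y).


Var(-4X - 2Y) = (-4)^2*Var(X) + (-2)^2*Var(Y) + 2*(-4)*(-2)*Cov(X,Y)
= 16*6 + 4*9 + 16*3
= 96 + 36 + 48 = 180

180


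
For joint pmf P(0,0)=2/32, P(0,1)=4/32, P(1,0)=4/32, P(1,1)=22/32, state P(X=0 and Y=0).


Read from table: P(X=0, Y=0) = 2/32 = 1/16

1/16


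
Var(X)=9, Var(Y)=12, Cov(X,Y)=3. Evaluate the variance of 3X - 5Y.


Var(3X - 5Y) = 3^2*Var(X) + (-5)^2*Var(Y) + 2*3*(-5)*Cov(X,Y)
= 9*9 + 25*12 - 30*3
= 81 + 300 - 90 = 291

291


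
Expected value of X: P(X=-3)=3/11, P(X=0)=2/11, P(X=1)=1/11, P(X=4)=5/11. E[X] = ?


E[X] = sum(x * P(x))
= -3*3/11 + 0*2/11 + 1*1/11 + 4*5/11
= 12/11

12/11


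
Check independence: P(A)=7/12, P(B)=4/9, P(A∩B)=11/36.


P(A)*P(B) = 7/12*4/9 = 7/27
P(A∩B) = 11/36 != 7/27, so not independent

No, A and B are not independent


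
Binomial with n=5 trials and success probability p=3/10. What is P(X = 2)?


P(X=2) = C(5,2) * p^2 * (1-p)^3
= 10 * 9/100 * 343/1000
= 3087/10000

3087/10000


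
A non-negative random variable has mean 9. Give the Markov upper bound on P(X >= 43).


Markov: P(X >= a) <= E[X]/a
P(X >= 43) <= 9/43

9/43


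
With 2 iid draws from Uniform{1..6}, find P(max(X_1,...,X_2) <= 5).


P(max <= 5) = P(all X_i <= 5) = (P(X_1 <= 5))^2
= (5/6)^2 = 25/36

25/36


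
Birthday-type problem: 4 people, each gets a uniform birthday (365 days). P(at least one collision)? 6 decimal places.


P(all different) = prod((365-i)/365 for i=0..3) = 0.983644
P(at least one match) = 1 - 0.983644 = 0.016356

0.016356


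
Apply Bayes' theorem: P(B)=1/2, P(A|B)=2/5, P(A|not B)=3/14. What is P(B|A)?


P(A) = P(A|B)P(B) + P(A|B')P(B') = 2/5*1/2 + 3/14*1/2 = 43/140
P(B|A) = P(A|B)P(B)/P(A) = (1/5)/(43/140) = 28/43

28/43


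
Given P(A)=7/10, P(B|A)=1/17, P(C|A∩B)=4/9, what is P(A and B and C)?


P(A∩B∩C) = P(A) * P(B|A) * P(C|A∩B)
= 7/10 * 1/17 * 4/9
= 7/170 * 4/9 = 14/765

14/765


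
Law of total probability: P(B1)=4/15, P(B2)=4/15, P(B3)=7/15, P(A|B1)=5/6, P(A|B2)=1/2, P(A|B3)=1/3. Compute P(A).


P(A) = P(A|B1)P(B1) + P(A|B2)P(B2) + P(A|B3)P(B3)
= 5/6*4/15 + 1/2*4/15 + 1/3*7/15
= 2/9 + 2/15 + 7/45 = 23/45

23/45


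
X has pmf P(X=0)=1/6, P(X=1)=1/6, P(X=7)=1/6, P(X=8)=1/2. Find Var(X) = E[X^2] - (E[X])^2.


E[X] = 16/3, E[X^2] = 121/3
Var(X) = E[X^2] - (E[X])^2 = 121/3 - (16/3)^2 = 107/9

107/9


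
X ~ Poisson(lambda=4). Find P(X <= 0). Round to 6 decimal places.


P(X<=0) = e^(-4)*4^0/0!
≈ 0.0183156389
≈ 0.018316

0.018316


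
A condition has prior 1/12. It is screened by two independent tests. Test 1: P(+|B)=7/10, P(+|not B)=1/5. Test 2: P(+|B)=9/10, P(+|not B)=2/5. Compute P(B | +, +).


After test 1: P(+) = 7/10*1/12 + 1/5*11/12 = 29/120
P(B|+) = (7/120)/(29/120) = 7/29
After test 2 (use post1 as new prior): P(+) = 9/10*7/29 + 2/5*22/29 = 151/290
P(B|+,+) = (63/290)/(151/290) = 63/151

63/151


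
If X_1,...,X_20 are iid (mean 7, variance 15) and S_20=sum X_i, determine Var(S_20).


By independence, Var(S_n) = n*Var(X_1) = 20*15 = 300

300


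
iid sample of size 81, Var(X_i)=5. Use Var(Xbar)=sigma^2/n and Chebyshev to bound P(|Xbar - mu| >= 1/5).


Var(Xbar) = Var(X)/n = 5/81
Chebyshev: P(|Xbar-mu| >= 1/5) <= Var(Xbar)/(1/5)^2 = (5/81)/(1/25) = 125/81
Bound exceeds 1, so trivial bound: 1

1


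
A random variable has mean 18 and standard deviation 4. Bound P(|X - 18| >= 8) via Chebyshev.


k = 8/4 = 2
Chebyshev: P(|X-mu| >= k*sigma) <= 1/k^2 = 1/2^2 = 1/4

1/4


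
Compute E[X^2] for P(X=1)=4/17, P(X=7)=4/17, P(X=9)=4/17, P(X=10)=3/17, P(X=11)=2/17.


E[X^2] = sum(g(x)*P(x))
= 1*4/17 + 49*4/17 + 81*4/17 + 100*3/17 + 121*2/17
= 1066/17

1066/17


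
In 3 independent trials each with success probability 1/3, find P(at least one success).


P(at least one) = 1 - P(none)
P(none) = (1 - 1/3)^3 = (2/3)^3 = 8/27
P(at least one) = 1 - 8/27 = 19/27

19/27


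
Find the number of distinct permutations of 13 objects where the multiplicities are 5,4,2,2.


13! = 6227020800
Denominator: 5!=120 * 4!=24 * 2!=2 * 2!=2
Coefficient = 6227020800 / 11520 = 540540

540540


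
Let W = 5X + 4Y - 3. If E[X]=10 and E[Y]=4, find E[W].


E[5X + 4Y - 3] = 5*E[X] + 4*E[Y] - 3
= (5)*(10) + (4)*(4) + (-3)
= 50 + 16 - 3 = 63

63


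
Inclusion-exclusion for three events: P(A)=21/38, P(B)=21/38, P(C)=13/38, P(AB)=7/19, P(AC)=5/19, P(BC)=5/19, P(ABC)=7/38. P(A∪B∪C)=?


P(A∪B∪C) = P(A)+P(B)+P(C) - P(AB)-P(AC)-P(BC) + P(ABC)
= 21/38+21/38+13/38 - 7/19-5/19-5/19 + 7/38
= 14/19

14/19


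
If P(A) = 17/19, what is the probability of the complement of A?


P(A') = 1 - P(A) = 1 - 17/19 = 2/19

2/19


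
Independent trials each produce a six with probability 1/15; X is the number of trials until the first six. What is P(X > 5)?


P(X > 5) = P(first 5 trials all fail) = (1-p)^5 = (14/15)^5 = 537824/759375

537824/759375


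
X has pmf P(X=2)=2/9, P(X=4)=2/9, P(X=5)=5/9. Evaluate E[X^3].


E[X^3] = sum(x^3 * P(x))
= 8*2/9 + 64*2/9 + 125*5/9
= 769/9

769/9


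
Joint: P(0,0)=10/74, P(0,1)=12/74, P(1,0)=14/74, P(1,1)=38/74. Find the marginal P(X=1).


P(X=1) = P(1,0)+P(1,1) = 14/74 + 38/74 = 52/74 = 26/37

26/37


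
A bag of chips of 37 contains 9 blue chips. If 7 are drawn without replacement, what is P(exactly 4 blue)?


P(X=4) = C(9,4)*C(28,3) / C(37,7)
= 126*3276 / 10295472
= 412776/10295472 = 17199/428978

17199/428978


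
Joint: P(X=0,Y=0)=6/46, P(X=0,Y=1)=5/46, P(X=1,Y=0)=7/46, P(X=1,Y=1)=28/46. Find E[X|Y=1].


P(Y=1) = 33/46
E[X|Y=1] = (0*5 + 1*28)/33 = 28/33

28/33


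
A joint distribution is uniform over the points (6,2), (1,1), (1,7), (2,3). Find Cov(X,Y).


E[X]=5/2, E[Y]=13/4, E[XY]=13/2
Cov(X,Y) = E[XY] - E[X]E[Y] = 13/2 - 5/2*13/4 = -13/8

-13/8


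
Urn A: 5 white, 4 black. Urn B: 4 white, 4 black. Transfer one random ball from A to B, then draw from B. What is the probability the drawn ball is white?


P(transfer white) = 5/9; P(transfer black) = 4/9
If white transferred: Urn II has 5 white of 9, so P(white|white moved) = 5/9
If black transferred: Urn II has 4 white of 9, so P(white|black moved) = 4/9
By total probability: P(white) = 5/9*5/9 + 4/9*4/9 = 41/81

41/81


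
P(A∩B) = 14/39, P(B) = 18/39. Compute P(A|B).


P(A|B) = P(A∩B)/P(B) = (14/39)/(18/39) = 14/18 = 7/9

7/9


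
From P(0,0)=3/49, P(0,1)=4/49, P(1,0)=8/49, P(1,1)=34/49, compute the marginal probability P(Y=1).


P(Y=1) = P(0,1)+P(1,1) = 4/49 + 34/49 = 38/49

38/49


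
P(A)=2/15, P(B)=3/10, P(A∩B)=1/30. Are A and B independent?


P(A)*P(B) = 2/15*3/10 = 1/25
P(A∩B) = 1/30 != 1/25, so not independent

No, A and B are not independent


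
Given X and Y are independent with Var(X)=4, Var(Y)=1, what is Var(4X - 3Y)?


Independence => Cov(X,Y)=0
Var(4X - 3Y) = 4^2*Var(X) + (-3)^2*Var(Y)
= 16*4 + 9*1 = 73

73


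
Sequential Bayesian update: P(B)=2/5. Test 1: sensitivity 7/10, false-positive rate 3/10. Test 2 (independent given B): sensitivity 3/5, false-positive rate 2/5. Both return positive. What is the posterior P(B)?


After test 1: P(+) = 7/10*2/5 + 3/10*3/5 = 23/50
P(B|+) = (7/25)/(23/50) = 14/23
After test 2 (use post1 as new prior): P(+) = 3/5*14/23 + 2/5*9/23 = 12/23
P(B|+,+) = (42/115)/(12/23) = 7/10

7/10
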